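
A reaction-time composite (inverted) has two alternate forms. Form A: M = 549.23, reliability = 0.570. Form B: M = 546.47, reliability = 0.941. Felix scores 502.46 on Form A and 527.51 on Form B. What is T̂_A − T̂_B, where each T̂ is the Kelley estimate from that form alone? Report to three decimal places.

T̂_A = 0.570(502.46) + 0.430(549.23) = 522.57110
T̂_B = 0.941(527.51) + 0.059(546.47) = 528.62864
T̂_A − T̂_B = -6.05754

-6.058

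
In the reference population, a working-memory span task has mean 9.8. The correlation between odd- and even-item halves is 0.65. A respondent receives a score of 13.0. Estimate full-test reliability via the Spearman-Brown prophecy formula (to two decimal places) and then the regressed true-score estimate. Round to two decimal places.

Spearman-Brown: ρ = 2r/(1 + r) = 2(0.65)/(1 + 0.65) = 1.300/1.65 = 0.7879 → 0.79
Kelley's formula gives T̂ = 0.79·13.0 + 0.21·9.8 = 10.270 + 2.058 = 12.328.

12.33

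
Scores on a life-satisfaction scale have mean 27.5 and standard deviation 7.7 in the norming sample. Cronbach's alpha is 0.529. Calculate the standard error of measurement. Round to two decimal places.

5.28

SEM = SD · √(1 − ρ) = 7.7 × √0.471 = 7.7 × 0.6863 = 5.284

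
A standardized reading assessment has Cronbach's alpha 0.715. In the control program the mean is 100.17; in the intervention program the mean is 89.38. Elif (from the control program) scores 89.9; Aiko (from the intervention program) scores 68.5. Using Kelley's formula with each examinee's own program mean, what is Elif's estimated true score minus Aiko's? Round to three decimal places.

T̂_Elif = 0.715(89.9) + 0.285(100.17) = 92.82695
T̂_Aiko = 0.715(68.5) + 0.285(89.38) = 74.45080
Difference = 92.82695 − 74.45080 = 18.37615

18.376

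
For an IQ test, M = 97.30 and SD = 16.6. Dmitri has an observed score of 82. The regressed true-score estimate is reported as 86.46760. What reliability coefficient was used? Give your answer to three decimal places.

0.708

T̂ = ρX + (1 − ρ)μ  ⇒  T̂ − μ = ρ(X − μ)
ρ = (T̂ − μ)/(X − μ) = (86.46760 − 97.30) / (82 − 97.30) = -10.83240 / -15.30 = 0.70800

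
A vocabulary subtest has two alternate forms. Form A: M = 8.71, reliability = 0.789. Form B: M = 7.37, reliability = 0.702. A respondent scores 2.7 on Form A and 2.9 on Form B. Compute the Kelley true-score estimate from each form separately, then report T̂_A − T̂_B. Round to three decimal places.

T̂_A = 0.789(2.7) + 0.211(8.71) = 3.96811
T̂_B = 0.702(2.9) + 0.298(7.37) = 4.23206
T̂_A − T̂_B = -0.26395

-0.264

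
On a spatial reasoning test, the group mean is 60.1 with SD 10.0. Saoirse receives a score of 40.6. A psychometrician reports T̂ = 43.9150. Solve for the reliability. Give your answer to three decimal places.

T̂ = ρX + (1 − ρ)μ  ⇒  T̂ − μ = ρ(X − μ)
ρ = (T̂ − μ)/(X − μ) = (43.9150 − 60.1) / (40.6 − 60.1) = -16.1850 / -19.5 = 0.83000

0.830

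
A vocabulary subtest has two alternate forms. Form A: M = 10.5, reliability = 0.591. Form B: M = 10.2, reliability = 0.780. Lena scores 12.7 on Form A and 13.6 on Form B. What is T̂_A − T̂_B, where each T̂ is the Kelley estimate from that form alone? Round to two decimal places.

-1.05

T̂_A = 0.591(12.7) + 0.409(10.5) = 11.8002
T̂_B = 0.780(13.6) + 0.220(10.2) = 12.8520
T̂_A − T̂_B = -1.0518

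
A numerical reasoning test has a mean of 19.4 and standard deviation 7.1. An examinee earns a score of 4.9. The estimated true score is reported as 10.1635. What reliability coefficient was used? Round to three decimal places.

T̂ = ρX + (1 − ρ)μ  ⇒  T̂ − μ = ρ(X − μ)
ρ = (T̂ − μ)/(X − μ) = (10.1635 − 19.4) / (4.9 − 19.4) = -9.2365 / -14.5 = 0.63700

0.637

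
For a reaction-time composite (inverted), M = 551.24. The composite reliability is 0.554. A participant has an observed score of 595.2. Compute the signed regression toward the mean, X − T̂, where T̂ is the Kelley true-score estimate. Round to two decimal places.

19.61

T̂ = ρX + (1 − ρ)μ
  = 0.554 × 595.2 + 0.446 × 551.24
  = 329.7408 + 245.85304
  = 575.5938
  ≈ 575.594
X − T̂ = 595.2 − 575.594 = 19.606 → 19.61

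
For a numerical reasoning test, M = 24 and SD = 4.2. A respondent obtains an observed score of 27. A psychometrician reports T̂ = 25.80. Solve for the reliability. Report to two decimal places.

0.60

T̂ = ρX + (1 − ρ)μ  ⇒  T̂ − μ = ρ(X − μ)
ρ = (T̂ − μ)/(X − μ) = (25.80 − 24) / (27 − 24) = 1.80 / 3.0 = 0.6000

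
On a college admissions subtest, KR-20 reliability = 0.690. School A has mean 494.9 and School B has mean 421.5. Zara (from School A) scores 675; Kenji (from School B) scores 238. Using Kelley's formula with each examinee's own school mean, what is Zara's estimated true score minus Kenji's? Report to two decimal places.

324.28

T̂_Zara = 0.690(675) + 0.310(494.9) = 619.1690
T̂_Kenji = 0.690(238) + 0.310(421.5) = 294.8850
Difference = 619.1690 − 294.8850 = 324.2840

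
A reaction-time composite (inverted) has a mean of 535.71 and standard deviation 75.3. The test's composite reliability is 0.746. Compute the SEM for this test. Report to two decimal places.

37.95

SEM = SD · √(1 − ρ) = 75.3 × √0.254 = 75.3 × 0.5040 = 37.950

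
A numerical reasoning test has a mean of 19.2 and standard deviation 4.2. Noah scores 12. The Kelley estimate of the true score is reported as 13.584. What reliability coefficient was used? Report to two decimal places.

0.78

T̂ = ρX + (1 − ρ)μ  ⇒  T̂ − μ = ρ(X − μ)
ρ = (T̂ − μ)/(X − μ) = (13.584 − 19.2) / (12 − 19.2) = -5.616 / -7.2 = 0.7800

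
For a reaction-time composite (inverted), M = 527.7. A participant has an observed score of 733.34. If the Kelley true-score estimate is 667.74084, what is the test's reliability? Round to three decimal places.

0.681

T̂ = ρX + (1 − ρ)μ  ⇒  T̂ − μ = ρ(X − μ)
ρ = (T̂ − μ)/(X − μ) = (667.74084 − 527.7) / (733.34 − 527.7) = 140.04084 / 205.64 = 0.68100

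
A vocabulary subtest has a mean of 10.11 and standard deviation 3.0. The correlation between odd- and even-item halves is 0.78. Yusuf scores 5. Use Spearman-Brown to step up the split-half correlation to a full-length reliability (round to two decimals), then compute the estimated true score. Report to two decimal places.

5.61

Spearman-Brown: ρ = 2r/(1 + r) = 2(0.78)/(1 + 0.78) = 1.560/1.78 = 0.8764 → 0.88
Regress the observed score toward the mean by the unreliability: T̂ = 0.88·5 + 0.12·10.11 = 4.40 + 1.2132 = 5.613.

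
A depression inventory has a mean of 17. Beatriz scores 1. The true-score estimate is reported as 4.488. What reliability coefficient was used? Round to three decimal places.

0.782

T̂ = ρX + (1 − ρ)μ  ⇒  T̂ − μ = ρ(X − μ)
ρ = (T̂ − μ)/(X − μ) = (4.488 − 17) / (1 − 17) = -12.512 / -16.0 = 0.78200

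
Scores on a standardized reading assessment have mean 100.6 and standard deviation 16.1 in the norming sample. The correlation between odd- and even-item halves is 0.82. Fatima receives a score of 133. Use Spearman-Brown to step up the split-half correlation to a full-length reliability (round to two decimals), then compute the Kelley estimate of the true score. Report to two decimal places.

129.76

Spearman-Brown: ρ = 2r/(1 + r) = 2(0.82)/(1 + 0.82) = 1.640/1.82 = 0.9011 → 0.90
Weight the observed score by reliability and the mean by (1 − reliability): T̂ = 0.90·133 + 0.10·100.6 = 119.70 + 10.060 = 129.760.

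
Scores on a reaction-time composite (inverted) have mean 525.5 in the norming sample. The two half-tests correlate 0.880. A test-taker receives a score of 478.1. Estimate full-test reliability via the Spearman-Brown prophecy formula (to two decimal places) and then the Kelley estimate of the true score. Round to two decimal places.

Spearman-Brown: ρ = 2r/(1 + r) = 2(0.880)/(1 + 0.880) = 1.7600/1.880 = 0.9362 → 0.94
T̂ = 0.94(478.1) + 0.06(525.5) = 449.414 + 31.530 = 480.944 → 480.94

480.94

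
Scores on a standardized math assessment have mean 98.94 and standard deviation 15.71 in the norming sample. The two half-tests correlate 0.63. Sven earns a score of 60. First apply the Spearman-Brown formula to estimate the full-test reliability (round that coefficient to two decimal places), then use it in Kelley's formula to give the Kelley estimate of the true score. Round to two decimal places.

68.96

Spearman-Brown: ρ = 2r/(1 + r) = 2(0.63)/(1 + 0.63) = 1.260/1.63 = 0.7730 → 0.77
Weight the observed score by reliability and the mean by (1 − reliability): T̂ = 0.77·60 + 0.23·98.94 = 46.20 + 22.7562 = 68.956.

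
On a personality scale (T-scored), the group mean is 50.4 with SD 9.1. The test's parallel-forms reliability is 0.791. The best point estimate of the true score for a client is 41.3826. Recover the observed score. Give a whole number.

39

T̂ = ρX + (1 − ρ)μ  ⇒  X = (T̂ − (1 − ρ)μ) / ρ
X = (41.3826 − 0.209 × 50.4) / 0.791 = (41.3826 − 10.5336) / 0.791 = 30.8490 / 0.791 = 39.00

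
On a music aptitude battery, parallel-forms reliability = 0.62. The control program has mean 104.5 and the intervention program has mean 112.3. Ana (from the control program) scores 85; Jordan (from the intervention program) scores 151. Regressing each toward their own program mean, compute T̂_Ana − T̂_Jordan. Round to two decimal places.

-43.88

T̂_Ana = 0.62(85) + 0.38(104.5) = 92.4100
T̂_Jordan = 0.62(151) + 0.38(112.3) = 136.2940
Difference = 92.4100 − 136.2940 = -43.8840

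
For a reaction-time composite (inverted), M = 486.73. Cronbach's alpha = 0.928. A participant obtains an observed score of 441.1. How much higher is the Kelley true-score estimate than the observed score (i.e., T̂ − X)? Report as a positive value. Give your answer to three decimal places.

T̂ = ρX + (1 − ρ)μ
  = 0.928 × 441.1 + 0.072 × 486.73
  = 409.3408 + 35.04456
  = 444.38536
  ≈ 444.3854
T̂ − X = 444.3854 − 441.1 = 3.2854 → 3.285

3.285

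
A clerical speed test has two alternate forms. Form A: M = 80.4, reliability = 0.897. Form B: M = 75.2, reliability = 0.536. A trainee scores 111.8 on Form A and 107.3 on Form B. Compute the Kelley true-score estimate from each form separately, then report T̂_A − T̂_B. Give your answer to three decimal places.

16.160

T̂_A = 0.897(111.8) + 0.103(80.4) = 108.56580
T̂_B = 0.536(107.3) + 0.464(75.2) = 92.40560
T̂_A − T̂_B = 16.16020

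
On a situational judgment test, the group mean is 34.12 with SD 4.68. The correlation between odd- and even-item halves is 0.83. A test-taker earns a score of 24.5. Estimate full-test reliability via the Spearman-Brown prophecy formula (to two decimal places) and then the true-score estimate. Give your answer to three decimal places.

Spearman-Brown: ρ = 2r/(1 + r) = 2(0.83)/(1 + 0.83) = 1.660/1.83 = 0.9071 → 0.91
T̂ = ρX + (1 − ρ)μ
  = 0.91 × 24.5 + 0.09 × 34.12
  = 22.295 + 3.0708
  = 25.3658
  ≈ 25.366

25.366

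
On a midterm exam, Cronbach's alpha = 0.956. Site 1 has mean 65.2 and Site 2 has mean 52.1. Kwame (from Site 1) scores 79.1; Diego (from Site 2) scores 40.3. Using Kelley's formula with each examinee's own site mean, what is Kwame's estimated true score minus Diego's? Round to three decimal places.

T̂_Kwame = 0.956(79.1) + 0.044(65.2) = 78.48840
T̂_Diego = 0.956(40.3) + 0.044(52.1) = 40.81920
Difference = 78.48840 − 40.81920 = 37.66920

37.669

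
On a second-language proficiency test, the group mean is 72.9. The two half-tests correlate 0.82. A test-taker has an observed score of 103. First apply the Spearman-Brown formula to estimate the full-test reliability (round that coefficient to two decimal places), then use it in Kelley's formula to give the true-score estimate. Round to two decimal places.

Spearman-Brown: ρ = 2r/(1 + r) = 2(0.82)/(1 + 0.82) = 1.640/1.82 = 0.9011 → 0.90
Weight the observed score by reliability and the mean by (1 − reliability): T̂ = 0.90·103 + 0.10·72.9 = 92.70 + 7.290 = 99.990.

99.99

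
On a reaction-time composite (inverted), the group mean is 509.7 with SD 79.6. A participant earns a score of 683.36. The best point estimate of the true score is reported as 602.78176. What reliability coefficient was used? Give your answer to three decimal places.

0.536

T̂ = ρX + (1 − ρ)μ  ⇒  T̂ − μ = ρ(X − μ)
ρ = (T̂ − μ)/(X − μ) = (602.78176 − 509.7) / (683.36 − 509.7) = 93.08176 / 173.66 = 0.53600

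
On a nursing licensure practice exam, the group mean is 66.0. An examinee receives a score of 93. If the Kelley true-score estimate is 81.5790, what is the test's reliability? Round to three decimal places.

0.577

T̂ = ρX + (1 − ρ)μ  ⇒  T̂ − μ = ρ(X − μ)
ρ = (T̂ − μ)/(X − μ) = (81.5790 − 66.0) / (93 − 66.0) = 15.5790 / 27.0 = 0.57700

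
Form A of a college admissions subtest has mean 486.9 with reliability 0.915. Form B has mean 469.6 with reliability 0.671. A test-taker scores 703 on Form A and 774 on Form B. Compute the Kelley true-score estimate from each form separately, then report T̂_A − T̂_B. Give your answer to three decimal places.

10.779

T̂_A = 0.915(703) + 0.085(486.9) = 684.63150
T̂_B = 0.671(774) + 0.329(469.6) = 673.85240
T̂_A − T̂_B = 10.77910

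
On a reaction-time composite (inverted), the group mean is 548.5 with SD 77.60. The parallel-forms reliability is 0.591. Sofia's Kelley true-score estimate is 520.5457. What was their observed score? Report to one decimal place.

T̂ = ρX + (1 − ρ)μ  ⇒  X = (T̂ − (1 − ρ)μ) / ρ
X = (520.5457 − 0.409 × 548.5) / 0.591 = (520.5457 − 224.3365) / 0.591 = 296.2092 / 0.591 = 501.200

501.2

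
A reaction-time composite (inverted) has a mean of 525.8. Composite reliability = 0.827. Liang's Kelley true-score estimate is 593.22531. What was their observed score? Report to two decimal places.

607.33

T̂ = ρX + (1 − ρ)μ  ⇒  X = (T̂ − (1 − ρ)μ) / ρ
X = (593.22531 − 0.173 × 525.8) / 0.827 = (593.22531 − 90.9634) / 0.827 = 502.26191 / 0.827 = 607.3300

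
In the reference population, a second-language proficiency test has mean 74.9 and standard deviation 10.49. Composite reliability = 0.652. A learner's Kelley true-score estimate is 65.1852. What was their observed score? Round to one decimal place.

60.0

T̂ = ρX + (1 − ρ)μ  ⇒  X = (T̂ − (1 − ρ)μ) / ρ
X = (65.1852 − 0.348 × 74.9) / 0.652 = (65.1852 − 26.0652) / 0.652 = 39.1200 / 0.652 = 60.000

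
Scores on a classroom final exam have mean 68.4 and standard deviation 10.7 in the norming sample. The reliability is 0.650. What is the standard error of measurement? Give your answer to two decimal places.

SEM = SD · √(1 − ρ) = 10.7 × √0.350 = 10.7 × 0.5916 = 6.330

6.33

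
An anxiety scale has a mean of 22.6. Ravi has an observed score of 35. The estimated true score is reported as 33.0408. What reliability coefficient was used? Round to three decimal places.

0.842

T̂ = ρX + (1 − ρ)μ  ⇒  T̂ − μ = ρ(X − μ)
ρ = (T̂ − μ)/(X − μ) = (33.0408 − 22.6) / (35 − 22.6) = 10.4408 / 12.4 = 0.84200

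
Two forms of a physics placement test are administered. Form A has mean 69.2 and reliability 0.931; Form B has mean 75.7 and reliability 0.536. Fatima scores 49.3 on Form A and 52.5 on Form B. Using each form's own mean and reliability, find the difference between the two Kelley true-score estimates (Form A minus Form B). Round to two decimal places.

-12.59

T̂_A = 0.931(49.3) + 0.069(69.2) = 50.6731
T̂_B = 0.536(52.5) + 0.464(75.7) = 63.2648
T̂_A − T̂_B = -12.5917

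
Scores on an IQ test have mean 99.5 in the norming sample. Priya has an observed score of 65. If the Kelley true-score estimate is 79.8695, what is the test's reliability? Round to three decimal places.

0.569

T̂ = ρX + (1 − ρ)μ  ⇒  T̂ − μ = ρ(X − μ)
ρ = (T̂ − μ)/(X − μ) = (79.8695 − 99.5) / (65 − 99.5) = -19.6305 / -34.5 = 0.56900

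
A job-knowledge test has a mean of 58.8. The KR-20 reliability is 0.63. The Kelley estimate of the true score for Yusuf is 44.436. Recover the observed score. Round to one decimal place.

T̂ = ρX + (1 − ρ)μ  ⇒  X = (T̂ − (1 − ρ)μ) / ρ
X = (44.436 − 0.37 × 58.8) / 0.63 = (44.436 − 21.756) / 0.63 = 22.680 / 0.63 = 36.000

36.0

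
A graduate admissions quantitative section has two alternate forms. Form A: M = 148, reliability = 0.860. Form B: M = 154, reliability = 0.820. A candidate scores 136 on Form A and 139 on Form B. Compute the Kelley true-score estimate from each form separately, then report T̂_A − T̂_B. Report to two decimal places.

-4.02

T̂_A = 0.860(136) + 0.140(148) = 137.6800
T̂_B = 0.820(139) + 0.180(154) = 141.7000
T̂_A − T̂_B = -4.0200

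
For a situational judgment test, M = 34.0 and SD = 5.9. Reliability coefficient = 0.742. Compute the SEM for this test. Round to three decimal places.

2.997

SEM = SD · √(1 − ρ) = 5.9 × √0.258 = 5.9 × 0.5079 = 2.9968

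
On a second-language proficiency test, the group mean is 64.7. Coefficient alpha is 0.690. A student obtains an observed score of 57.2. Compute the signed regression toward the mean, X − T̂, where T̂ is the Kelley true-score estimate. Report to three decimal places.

-2.325

T̂ = ρX + (1 − ρ)μ
  = 0.690 × 57.2 + 0.310 × 64.7
  = 39.4680 + 20.0570
  = 59.52500
  ≈ 59.5250
X − T̂ = 57.2 − 59.5250 = -2.3250 → -2.325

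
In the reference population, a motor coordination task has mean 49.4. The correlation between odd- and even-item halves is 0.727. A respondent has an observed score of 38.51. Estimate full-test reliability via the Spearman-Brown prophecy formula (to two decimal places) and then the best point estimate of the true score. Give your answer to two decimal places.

40.25

Spearman-Brown: ρ = 2r/(1 + r) = 2(0.727)/(1 + 0.727) = 1.4540/1.727 = 0.8419 → 0.84
T̂ = 0.84(38.51) + 0.16(49.4) = 32.3484 + 7.904 = 40.252 → 40.25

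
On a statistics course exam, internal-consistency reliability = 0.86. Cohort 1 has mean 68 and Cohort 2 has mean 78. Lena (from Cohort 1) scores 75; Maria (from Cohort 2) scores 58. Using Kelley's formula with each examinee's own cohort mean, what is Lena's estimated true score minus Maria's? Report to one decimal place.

T̂_Lena = 0.86(75) + 0.14(68) = 74.020
T̂_Maria = 0.86(58) + 0.14(78) = 60.800
Difference = 74.020 − 60.800 = 13.220

13.2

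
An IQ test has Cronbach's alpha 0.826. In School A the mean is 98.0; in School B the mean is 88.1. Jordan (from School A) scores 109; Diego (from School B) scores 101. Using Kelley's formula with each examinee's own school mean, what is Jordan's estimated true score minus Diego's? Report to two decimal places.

8.33

T̂_Jordan = 0.826(109) + 0.174(98.0) = 107.0860
T̂_Diego = 0.826(101) + 0.174(88.1) = 98.7554
Difference = 107.0860 − 98.7554 = 8.3306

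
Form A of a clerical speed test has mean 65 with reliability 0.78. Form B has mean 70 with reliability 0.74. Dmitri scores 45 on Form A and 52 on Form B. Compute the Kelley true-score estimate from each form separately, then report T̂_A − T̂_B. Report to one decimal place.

-7.3

T̂_A = 0.78(45) + 0.22(65) = 49.400
T̂_B = 0.74(52) + 0.26(70) = 56.680
T̂_A − T̂_B = -7.280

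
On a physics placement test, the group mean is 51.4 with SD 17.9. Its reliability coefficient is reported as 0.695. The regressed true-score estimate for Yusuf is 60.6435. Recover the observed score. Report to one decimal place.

T̂ = ρX + (1 − ρ)μ  ⇒  X = (T̂ − (1 − ρ)μ) / ρ
X = (60.6435 − 0.305 × 51.4) / 0.695 = (60.6435 − 15.6770) / 0.695 = 44.9665 / 0.695 = 64.700

64.7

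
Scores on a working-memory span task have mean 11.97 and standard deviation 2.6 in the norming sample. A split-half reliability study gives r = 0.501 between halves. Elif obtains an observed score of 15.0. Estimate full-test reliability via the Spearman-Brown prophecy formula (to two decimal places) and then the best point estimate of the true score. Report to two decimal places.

14.00

Spearman-Brown: ρ = 2r/(1 + r) = 2(0.501)/(1 + 0.501) = 1.0020/1.501 = 0.6676 → 0.67
T̂ = 0.67(15.0) + 0.33(11.97) = 10.050 + 3.9501 = 14.000 → 14.00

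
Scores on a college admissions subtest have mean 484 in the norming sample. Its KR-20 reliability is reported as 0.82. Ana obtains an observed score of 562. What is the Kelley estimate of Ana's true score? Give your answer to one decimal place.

548.0

T̂ = 0.82(562) + 0.18(484) = 460.84 + 87.12 = 547.96 → 548.0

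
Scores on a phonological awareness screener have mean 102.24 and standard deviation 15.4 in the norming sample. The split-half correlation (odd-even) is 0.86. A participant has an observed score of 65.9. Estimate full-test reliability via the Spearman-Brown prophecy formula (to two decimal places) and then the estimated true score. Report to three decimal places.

Spearman-Brown: ρ = 2r/(1 + r) = 2(0.86)/(1 + 0.86) = 1.720/1.86 = 0.9247 → 0.92
T̂ = 0.92(65.9) + 0.08(102.24) = 60.628 + 8.1792 = 68.8072 → 68.807

68.807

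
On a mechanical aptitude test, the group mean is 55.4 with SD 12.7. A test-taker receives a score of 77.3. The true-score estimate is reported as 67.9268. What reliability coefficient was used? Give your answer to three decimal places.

T̂ = ρX + (1 − ρ)μ  ⇒  T̂ − μ = ρ(X − μ)
ρ = (T̂ − μ)/(X − μ) = (67.9268 − 55.4) / (77.3 − 55.4) = 12.5268 / 21.9 = 0.57200

0.572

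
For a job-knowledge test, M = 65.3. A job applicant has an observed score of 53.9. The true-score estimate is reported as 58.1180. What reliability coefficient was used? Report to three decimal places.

T̂ = ρX + (1 − ρ)μ  ⇒  T̂ − μ = ρ(X − μ)
ρ = (T̂ − μ)/(X − μ) = (58.1180 − 65.3) / (53.9 − 65.3) = -7.1820 / -11.4 = 0.63000

0.630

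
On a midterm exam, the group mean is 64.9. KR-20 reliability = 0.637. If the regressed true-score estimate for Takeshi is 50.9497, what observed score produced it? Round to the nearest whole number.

T̂ = ρX + (1 − ρ)μ  ⇒  X = (T̂ − (1 − ρ)μ) / ρ
X = (50.9497 − 0.363 × 64.9) / 0.637 = (50.9497 − 23.5587) / 0.637 = 27.3910 / 0.637 = 43.00

43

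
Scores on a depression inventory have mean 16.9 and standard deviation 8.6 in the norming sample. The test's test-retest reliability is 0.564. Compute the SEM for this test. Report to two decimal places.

SEM = SD · √(1 − ρ) = 8.6 × √0.436 = 8.6 × 0.6603 = 5.679

5.68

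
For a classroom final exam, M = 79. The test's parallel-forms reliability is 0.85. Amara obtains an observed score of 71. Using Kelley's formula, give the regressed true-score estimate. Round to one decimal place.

72.2

T̂ = 0.85(71) + 0.15(79) = 60.35 + 11.85 = 72.20 → 72.2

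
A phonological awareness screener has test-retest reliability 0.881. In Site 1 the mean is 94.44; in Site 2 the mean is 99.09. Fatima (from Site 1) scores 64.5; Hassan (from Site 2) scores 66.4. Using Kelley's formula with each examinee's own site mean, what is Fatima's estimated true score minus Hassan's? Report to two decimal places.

-2.23

T̂_Fatima = 0.881(64.5) + 0.119(94.44) = 68.0629
T̂_Hassan = 0.881(66.4) + 0.119(99.09) = 70.2901
Difference = 68.0629 − 70.2901 = -2.2272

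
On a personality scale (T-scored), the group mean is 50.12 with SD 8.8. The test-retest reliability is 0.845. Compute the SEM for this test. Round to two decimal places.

SEM = SD · √(1 − ρ) = 8.8 × √0.155 = 8.8 × 0.3937 = 3.465

3.46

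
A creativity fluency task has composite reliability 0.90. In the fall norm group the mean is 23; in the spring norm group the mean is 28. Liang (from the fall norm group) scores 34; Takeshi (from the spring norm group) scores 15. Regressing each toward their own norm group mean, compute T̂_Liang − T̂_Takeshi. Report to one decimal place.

T̂_Liang = 0.90(34) + 0.10(23) = 32.900
T̂_Takeshi = 0.90(15) + 0.10(28) = 16.300
Difference = 32.900 − 16.300 = 16.600

16.6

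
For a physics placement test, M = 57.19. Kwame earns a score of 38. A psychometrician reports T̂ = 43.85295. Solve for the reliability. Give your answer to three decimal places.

0.695

T̂ = ρX + (1 − ρ)μ  ⇒  T̂ − μ = ρ(X − μ)
ρ = (T̂ − μ)/(X − μ) = (43.85295 − 57.19) / (38 − 57.19) = -13.33705 / -19.19 = 0.69500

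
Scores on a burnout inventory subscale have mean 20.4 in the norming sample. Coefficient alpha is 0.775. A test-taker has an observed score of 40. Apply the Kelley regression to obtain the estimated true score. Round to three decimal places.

T̂ = 0.775(40) + 0.225(20.4) = 31.000 + 4.5900 = 35.5900 → 35.590

35.590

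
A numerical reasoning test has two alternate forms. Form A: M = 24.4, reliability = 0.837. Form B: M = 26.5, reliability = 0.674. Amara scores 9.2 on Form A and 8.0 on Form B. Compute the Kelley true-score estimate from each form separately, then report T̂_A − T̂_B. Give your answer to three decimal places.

T̂_A = 0.837(9.2) + 0.163(24.4) = 11.67760
T̂_B = 0.674(8.0) + 0.326(26.5) = 14.03100
T̂_A − T̂_B = -2.35340

-2.353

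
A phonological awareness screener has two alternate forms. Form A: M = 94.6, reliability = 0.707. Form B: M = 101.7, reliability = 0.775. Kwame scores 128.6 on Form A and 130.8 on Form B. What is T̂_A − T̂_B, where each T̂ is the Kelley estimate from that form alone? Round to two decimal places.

-5.61

T̂_A = 0.707(128.6) + 0.293(94.6) = 118.6380
T̂_B = 0.775(130.8) + 0.225(101.7) = 124.2525
T̂_A − T̂_B = -5.6145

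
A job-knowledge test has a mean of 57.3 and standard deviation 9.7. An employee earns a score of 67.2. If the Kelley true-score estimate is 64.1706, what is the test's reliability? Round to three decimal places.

T̂ = ρX + (1 − ρ)μ  ⇒  T̂ − μ = ρ(X − μ)
ρ = (T̂ − μ)/(X − μ) = (64.1706 − 57.3) / (67.2 − 57.3) = 6.8706 / 9.9 = 0.69400

0.694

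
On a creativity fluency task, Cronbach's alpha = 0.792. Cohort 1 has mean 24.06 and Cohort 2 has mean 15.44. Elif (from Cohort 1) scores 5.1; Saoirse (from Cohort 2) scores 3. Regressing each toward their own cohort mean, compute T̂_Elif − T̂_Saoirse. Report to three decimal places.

T̂_Elif = 0.792(5.1) + 0.208(24.06) = 9.04368
T̂_Saoirse = 0.792(3) + 0.208(15.44) = 5.58752
Difference = 9.04368 − 5.58752 = 3.45616

3.456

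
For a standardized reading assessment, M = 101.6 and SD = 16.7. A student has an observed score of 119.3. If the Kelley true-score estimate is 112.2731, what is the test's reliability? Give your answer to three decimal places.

T̂ = ρX + (1 − ρ)μ  ⇒  T̂ − μ = ρ(X − μ)
ρ = (T̂ − μ)/(X − μ) = (112.2731 − 101.6) / (119.3 − 101.6) = 10.6731 / 17.7 = 0.60300

0.603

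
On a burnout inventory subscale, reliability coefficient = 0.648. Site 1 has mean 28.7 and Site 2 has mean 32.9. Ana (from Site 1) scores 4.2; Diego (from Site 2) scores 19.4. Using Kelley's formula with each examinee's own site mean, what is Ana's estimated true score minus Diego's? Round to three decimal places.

-11.328

T̂_Ana = 0.648(4.2) + 0.352(28.7) = 12.82400
T̂_Diego = 0.648(19.4) + 0.352(32.9) = 24.15200
Difference = 12.82400 − 24.15200 = -11.32800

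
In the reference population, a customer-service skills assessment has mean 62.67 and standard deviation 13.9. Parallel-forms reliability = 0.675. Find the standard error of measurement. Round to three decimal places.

SEM = SD · √(1 − ρ) = 13.9 × √0.325 = 13.9 × 0.5701 = 7.9242

7.924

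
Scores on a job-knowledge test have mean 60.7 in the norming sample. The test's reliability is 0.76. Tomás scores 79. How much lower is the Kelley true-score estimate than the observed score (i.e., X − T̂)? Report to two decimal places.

4.39

T̂ = 0.76(79) + 0.24(60.7) = 60.04 + 14.568 = 74.6080 → 74.608
X − T̂ = 79 − 74.608 = 4.392 → 4.39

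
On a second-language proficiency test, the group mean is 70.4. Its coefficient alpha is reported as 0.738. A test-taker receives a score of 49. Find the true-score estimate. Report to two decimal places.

54.61

Kelley's formula gives T̂ = 0.738·49 + 0.262·70.4 = 36.162 + 18.4448 = 54.607.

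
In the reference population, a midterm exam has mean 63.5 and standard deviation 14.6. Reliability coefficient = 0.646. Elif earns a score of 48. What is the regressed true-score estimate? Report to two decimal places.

T̂ = ρX + (1 − ρ)μ
  = 0.646 × 48 + 0.354 × 63.5
  = 31.008 + 22.4790
  = 53.487
  ≈ 53.49

53.49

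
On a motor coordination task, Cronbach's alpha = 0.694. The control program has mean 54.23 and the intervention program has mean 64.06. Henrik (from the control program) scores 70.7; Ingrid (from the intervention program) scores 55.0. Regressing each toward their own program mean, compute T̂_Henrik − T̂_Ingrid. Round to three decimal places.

T̂_Henrik = 0.694(70.7) + 0.306(54.23) = 65.66018
T̂_Ingrid = 0.694(55.0) + 0.306(64.06) = 57.77236
Difference = 65.66018 − 57.77236 = 7.88782

7.888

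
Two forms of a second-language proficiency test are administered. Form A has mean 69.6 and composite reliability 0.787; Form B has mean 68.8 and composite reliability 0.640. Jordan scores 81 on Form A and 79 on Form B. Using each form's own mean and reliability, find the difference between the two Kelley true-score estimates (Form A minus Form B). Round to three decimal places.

3.244

T̂_A = 0.787(81) + 0.213(69.6) = 78.57180
T̂_B = 0.640(79) + 0.360(68.8) = 75.32800
T̂_A − T̂_B = 3.24380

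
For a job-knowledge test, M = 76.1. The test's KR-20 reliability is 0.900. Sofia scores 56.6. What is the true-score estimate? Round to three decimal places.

58.550

Kelley's formula gives T̂ = 0.900·56.6 + 0.100·76.1 = 50.9400 + 7.6100 = 58.5500.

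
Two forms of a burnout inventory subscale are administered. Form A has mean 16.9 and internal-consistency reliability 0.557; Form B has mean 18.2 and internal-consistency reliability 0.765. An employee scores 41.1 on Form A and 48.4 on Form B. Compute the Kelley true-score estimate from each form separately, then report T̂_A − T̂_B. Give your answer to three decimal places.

-10.924

T̂_A = 0.557(41.1) + 0.443(16.9) = 30.37940
T̂_B = 0.765(48.4) + 0.235(18.2) = 41.30300
T̂_A − T̂_B = -10.92360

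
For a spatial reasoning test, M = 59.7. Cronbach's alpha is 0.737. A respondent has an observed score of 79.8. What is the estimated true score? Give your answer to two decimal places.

T̂ = 0.737(79.8) + 0.263(59.7) = 58.8126 + 15.7011 = 74.514 → 74.51

74.51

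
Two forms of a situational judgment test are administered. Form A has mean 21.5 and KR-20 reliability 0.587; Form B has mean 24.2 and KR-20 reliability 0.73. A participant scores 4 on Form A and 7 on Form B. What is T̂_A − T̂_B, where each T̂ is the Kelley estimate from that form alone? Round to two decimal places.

T̂_A = 0.587(4) + 0.413(21.5) = 11.2275
T̂_B = 0.73(7) + 0.27(24.2) = 11.6440
T̂_A − T̂_B = -0.4165

-0.42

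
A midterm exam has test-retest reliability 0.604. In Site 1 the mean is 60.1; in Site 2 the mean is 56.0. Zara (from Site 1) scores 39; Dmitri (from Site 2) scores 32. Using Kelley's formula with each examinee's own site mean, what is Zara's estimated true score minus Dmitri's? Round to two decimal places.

5.85

T̂_Zara = 0.604(39) + 0.396(60.1) = 47.3556
T̂_Dmitri = 0.604(32) + 0.396(56.0) = 41.5040
Difference = 47.3556 − 41.5040 = 5.8516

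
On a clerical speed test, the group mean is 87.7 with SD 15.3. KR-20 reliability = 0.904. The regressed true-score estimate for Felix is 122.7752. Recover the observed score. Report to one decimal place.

126.5

T̂ = ρX + (1 − ρ)μ  ⇒  X = (T̂ − (1 − ρ)μ) / ρ
X = (122.7752 − 0.096 × 87.7) / 0.904 = (122.7752 − 8.4192) / 0.904 = 114.3560 / 0.904 = 126.500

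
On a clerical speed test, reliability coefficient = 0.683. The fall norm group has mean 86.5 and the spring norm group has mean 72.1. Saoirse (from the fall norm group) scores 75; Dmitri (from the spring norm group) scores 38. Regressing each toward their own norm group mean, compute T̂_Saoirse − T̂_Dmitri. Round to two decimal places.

29.84

T̂_Saoirse = 0.683(75) + 0.317(86.5) = 78.6455
T̂_Dmitri = 0.683(38) + 0.317(72.1) = 48.8097
Difference = 78.6455 − 48.8097 = 29.8358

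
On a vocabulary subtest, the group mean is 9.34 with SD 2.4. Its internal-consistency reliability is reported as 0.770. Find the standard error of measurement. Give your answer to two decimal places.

1.15

SEM = SD · √(1 − ρ) = 2.4 × √0.230 = 2.4 × 0.4796 = 1.151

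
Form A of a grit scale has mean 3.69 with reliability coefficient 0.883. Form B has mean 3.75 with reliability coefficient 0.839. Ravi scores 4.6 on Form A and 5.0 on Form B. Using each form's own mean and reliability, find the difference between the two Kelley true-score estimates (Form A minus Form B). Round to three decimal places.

-0.305

T̂_A = 0.883(4.6) + 0.117(3.69) = 4.49353
T̂_B = 0.839(5.0) + 0.161(3.75) = 4.79875
T̂_A − T̂_B = -0.30522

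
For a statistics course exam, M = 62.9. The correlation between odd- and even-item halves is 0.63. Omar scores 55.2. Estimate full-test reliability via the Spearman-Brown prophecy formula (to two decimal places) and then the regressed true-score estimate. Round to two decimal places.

Spearman-Brown: ρ = 2r/(1 + r) = 2(0.63)/(1 + 0.63) = 1.260/1.63 = 0.7730 → 0.77
T̂ = ρX + (1 − ρ)μ
  = 0.77 × 55.2 + 0.23 × 62.9
  = 42.504 + 14.467
  = 56.971
  ≈ 56.97

56.97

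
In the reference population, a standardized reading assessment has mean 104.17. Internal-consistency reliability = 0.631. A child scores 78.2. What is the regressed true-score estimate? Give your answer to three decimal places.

T̂ = ρX + (1 − ρ)μ
  = 0.631 × 78.2 + 0.369 × 104.17
  = 49.3442 + 38.43873
  = 87.7829
  ≈ 87.783

87.783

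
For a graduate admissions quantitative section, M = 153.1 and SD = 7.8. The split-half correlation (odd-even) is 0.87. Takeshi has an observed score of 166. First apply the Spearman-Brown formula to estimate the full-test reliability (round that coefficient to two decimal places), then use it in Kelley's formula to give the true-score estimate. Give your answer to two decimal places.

Spearman-Brown: ρ = 2r/(1 + r) = 2(0.87)/(1 + 0.87) = 1.740/1.87 = 0.9305 → 0.93
Regress the observed score toward the mean by the unreliability: T̂ = 0.93·166 + 0.07·153.1 = 154.38 + 10.717 = 165.097.

165.10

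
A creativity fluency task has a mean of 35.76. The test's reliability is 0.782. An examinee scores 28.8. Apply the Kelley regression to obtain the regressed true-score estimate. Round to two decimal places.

Weight the observed score by reliability and the mean by (1 − reliability): T̂ = 0.782·28.8 + 0.218·35.76 = 22.5216 + 7.79568 = 30.317.

30.32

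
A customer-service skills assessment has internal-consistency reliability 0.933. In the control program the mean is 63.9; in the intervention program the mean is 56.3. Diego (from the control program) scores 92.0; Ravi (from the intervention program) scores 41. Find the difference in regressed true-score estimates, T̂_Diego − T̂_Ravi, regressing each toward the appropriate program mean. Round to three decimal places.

48.092

T̂_Diego = 0.933(92.0) + 0.067(63.9) = 90.11730
T̂_Ravi = 0.933(41) + 0.067(56.3) = 42.02510
Difference = 90.11730 − 42.02510 = 48.09220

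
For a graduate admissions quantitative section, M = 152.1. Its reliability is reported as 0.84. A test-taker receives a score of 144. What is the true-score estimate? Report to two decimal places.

145.30

Regress the observed score toward the mean by the unreliability: T̂ = 0.84·144 + 0.16·152.1 = 120.96 + 24.336 = 145.296.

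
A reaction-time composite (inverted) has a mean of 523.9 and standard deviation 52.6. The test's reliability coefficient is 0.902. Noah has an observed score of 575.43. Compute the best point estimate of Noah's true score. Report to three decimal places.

570.380

T̂ = 0.902(575.43) + 0.098(523.9) = 519.03786 + 51.3422 = 570.3801 → 570.380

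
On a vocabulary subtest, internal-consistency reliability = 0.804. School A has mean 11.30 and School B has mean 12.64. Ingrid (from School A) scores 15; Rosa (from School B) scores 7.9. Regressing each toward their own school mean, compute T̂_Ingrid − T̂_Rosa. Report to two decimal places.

5.45

T̂_Ingrid = 0.804(15) + 0.196(11.30) = 14.2748
T̂_Rosa = 0.804(7.9) + 0.196(12.64) = 8.8290
Difference = 14.2748 − 8.8290 = 5.4458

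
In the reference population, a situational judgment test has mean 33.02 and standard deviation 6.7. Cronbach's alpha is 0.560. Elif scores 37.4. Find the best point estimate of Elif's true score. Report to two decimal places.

T̂ = 0.560(37.4) + 0.440(33.02) = 20.9440 + 14.52880 = 35.473 → 35.47

35.47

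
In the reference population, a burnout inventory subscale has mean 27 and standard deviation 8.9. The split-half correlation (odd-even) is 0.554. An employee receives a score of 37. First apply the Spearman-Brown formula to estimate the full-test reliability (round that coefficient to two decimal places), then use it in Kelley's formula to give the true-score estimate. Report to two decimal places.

34.10

Spearman-Brown: ρ = 2r/(1 + r) = 2(0.554)/(1 + 0.554) = 1.1080/1.554 = 0.7130 → 0.71
T̂ = ρX + (1 − ρ)μ
  = 0.71 × 37 + 0.29 × 27
  = 26.27 + 7.83
  = 34.100
  ≈ 34.10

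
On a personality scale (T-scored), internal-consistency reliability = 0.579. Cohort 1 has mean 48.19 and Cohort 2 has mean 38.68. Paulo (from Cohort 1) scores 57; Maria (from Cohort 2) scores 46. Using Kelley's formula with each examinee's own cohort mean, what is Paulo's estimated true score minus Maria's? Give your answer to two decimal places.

T̂_Paulo = 0.579(57) + 0.421(48.19) = 53.2910
T̂_Maria = 0.579(46) + 0.421(38.68) = 42.9183
Difference = 53.2910 − 42.9183 = 10.3727

10.37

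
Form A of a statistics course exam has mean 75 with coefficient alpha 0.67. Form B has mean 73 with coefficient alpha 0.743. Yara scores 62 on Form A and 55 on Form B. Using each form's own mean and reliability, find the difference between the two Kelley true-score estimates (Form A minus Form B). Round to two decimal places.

T̂_A = 0.67(62) + 0.33(75) = 66.2900
T̂_B = 0.743(55) + 0.257(73) = 59.6260
T̂_A − T̂_B = 6.6640

6.66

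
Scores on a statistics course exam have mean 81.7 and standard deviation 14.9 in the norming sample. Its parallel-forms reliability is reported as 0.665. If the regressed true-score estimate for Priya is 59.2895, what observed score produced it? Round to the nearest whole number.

48

T̂ = ρX + (1 − ρ)μ  ⇒  X = (T̂ − (1 − ρ)μ) / ρ
X = (59.2895 − 0.335 × 81.7) / 0.665 = (59.2895 − 27.3695) / 0.665 = 31.9200 / 0.665 = 48.00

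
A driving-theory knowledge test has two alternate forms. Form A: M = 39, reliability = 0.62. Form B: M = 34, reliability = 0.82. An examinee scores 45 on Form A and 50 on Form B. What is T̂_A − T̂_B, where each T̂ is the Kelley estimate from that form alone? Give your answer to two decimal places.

T̂_A = 0.62(45) + 0.38(39) = 42.7200
T̂_B = 0.82(50) + 0.18(34) = 47.1200
T̂_A − T̂_B = -4.4000

-4.40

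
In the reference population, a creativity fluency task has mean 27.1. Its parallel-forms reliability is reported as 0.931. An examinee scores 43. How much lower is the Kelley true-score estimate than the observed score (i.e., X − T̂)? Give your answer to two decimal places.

Kelley's formula gives T̂ = 0.931·43 + 0.069·27.1 = 40.033 + 1.8699 = 41.9029.
X − T̂ = 43 − 41.903 = 1.097 → 1.10

1.10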